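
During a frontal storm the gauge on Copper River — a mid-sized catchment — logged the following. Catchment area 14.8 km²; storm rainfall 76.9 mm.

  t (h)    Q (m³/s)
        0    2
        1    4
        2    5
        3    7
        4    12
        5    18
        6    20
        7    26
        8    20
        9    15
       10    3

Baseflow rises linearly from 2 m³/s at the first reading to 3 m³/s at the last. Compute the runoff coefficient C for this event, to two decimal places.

C ≈ 0.33

ΣQ_DR = 104.5 m³/s; V = ΣQ_DR·Δt = 3.762 × 10^5 m³.
Runoff depth d = V / A = 25.42 mm.
C = d / P = 25.42 / 76.9 = 0.33.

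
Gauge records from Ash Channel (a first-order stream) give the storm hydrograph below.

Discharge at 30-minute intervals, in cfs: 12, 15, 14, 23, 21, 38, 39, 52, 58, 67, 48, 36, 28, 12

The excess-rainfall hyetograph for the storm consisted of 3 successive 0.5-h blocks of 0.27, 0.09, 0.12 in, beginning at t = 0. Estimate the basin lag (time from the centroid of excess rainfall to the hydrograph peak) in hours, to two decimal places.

Centroid of excess rainfall: t_c = Σ P_i·t̄_i / ΣP_i = 0.5938 h (block centres at 0.25, 0.75, 1.25 h).
Hydrograph peak occurs at t = 4.5 h, so basin lag t_L = 4.5 − 0.5938 = 3.91 h.

t_L ≈ 3.91 h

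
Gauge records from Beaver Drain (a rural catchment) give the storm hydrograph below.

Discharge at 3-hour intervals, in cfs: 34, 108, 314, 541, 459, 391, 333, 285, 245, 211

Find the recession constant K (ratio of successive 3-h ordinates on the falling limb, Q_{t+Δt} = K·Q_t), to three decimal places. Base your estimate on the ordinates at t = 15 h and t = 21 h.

Using the recession-limb readings at t = 15 h and t = 21 h: Q falls from 391 to 285 cfs over 2 intervals.
K = (Q₂/Q₁)^(1/2) = (285/391)^(1/2) = 0.854.

K ≈ 0.854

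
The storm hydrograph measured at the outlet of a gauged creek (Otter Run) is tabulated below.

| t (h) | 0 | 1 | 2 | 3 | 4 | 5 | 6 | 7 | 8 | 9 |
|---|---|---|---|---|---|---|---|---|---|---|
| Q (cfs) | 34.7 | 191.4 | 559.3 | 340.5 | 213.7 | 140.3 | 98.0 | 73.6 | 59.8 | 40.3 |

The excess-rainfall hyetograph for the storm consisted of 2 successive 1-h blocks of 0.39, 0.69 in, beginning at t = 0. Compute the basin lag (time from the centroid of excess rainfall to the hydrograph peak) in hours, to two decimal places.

Centroid of excess rainfall: t_c = Σ P_i·t̄_i / ΣP_i = 1.1389 h (block centres at 0.5, 1.5 h).
Hydrograph peak occurs at t = 2 h, so basin lag t_L = 2 − 1.1389 = 0.86 h.

t_L ≈ 0.86 h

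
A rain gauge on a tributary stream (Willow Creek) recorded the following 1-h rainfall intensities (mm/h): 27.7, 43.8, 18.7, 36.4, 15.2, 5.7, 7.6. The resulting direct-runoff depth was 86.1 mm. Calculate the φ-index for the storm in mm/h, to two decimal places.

Only the 5 blocks with intensity above φ contribute runoff: 27.7, 43.8, 18.7, 36.4, 15.2 mm/h.
Σ(I−φ)·Δt = d  ⇒  (27.7+43.8+18.7+36.4+15.2 − 5φ)·1 = 86.1
φ = (141.8 − 86.1/1) / 5 = 11.14 mm/h.

φ ≈ 11.14 mm/h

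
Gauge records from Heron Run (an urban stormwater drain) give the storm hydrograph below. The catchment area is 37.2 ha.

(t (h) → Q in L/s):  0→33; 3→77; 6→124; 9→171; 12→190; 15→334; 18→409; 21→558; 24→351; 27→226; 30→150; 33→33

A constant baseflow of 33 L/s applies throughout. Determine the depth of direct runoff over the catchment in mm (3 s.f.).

d ≈ 65.6 mm

Direct runoff: 0.0, 44.0, 91.0, 138.0, 157.0, 301.0, 376.0, 525.0, 318.0, 193.0, 117.0, 0.0 L/s; ΣQ_DR = 2260 L/s.
V = ΣQ_DR · Δt = 2260 × 10800 s = 2.441 × 10^7 L.
Over A = 37.2 ha, depth = V / A = 65.6 mm.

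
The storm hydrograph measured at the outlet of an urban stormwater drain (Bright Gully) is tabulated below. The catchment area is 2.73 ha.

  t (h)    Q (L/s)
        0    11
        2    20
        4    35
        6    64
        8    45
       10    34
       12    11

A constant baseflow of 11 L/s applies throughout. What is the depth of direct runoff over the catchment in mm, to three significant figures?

d ≈ 37.7 mm

Direct runoff: 0.0, 9.0, 24.0, 53.0, 34.0, 23.0, 0.0 L/s; ΣQ_DR = 143.0 L/s.
V = ΣQ_DR · Δt = 143.0 × 7200 s = 1.030 × 10^6 L.
Over A = 2.73 ha, depth = V / A = 37.7 mm.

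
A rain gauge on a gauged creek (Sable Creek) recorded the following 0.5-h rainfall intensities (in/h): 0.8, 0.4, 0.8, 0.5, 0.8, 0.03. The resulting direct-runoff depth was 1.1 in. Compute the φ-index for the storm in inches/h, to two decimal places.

Only the 5 blocks with intensity above φ contribute runoff: 0.8, 0.4, 0.8, 0.5, 0.8 in/h.
Σ(I−φ)·Δt = d  ⇒  (0.8+0.4+0.8+0.5+0.8 − 5φ)·0.5 = 1.1
φ = (3.300 − 1.1/0.5) / 5 = 0.22 in/h.

φ ≈ 0.22 in/h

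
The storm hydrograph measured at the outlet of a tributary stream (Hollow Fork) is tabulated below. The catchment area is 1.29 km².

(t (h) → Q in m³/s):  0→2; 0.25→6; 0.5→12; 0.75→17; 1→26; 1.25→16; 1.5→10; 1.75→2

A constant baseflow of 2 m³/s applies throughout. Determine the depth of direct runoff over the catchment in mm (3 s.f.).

d ≈ 52.3 mm

Direct runoff: 0.0, 4.0, 10.0, 15.0, 24.0, 14.0, 8.0, 0.0 m³/s; ΣQ_DR = 75.00 m³/s.
V = ΣQ_DR · Δt = 75.00 × 900 s = 67500 m³.
Over A = 1.29 km², depth = V / A = 52.3 mm.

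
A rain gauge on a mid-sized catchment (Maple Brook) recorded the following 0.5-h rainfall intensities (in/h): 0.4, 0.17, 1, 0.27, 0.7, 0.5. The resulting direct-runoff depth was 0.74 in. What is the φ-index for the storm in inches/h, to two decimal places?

φ ≈ 0.28 in/h

Only the 4 blocks with intensity above φ contribute runoff: 0.4, 1, 0.7, 0.5 in/h.
Σ(I−φ)·Δt = d  ⇒  (0.4+1+0.7+0.5 − 4φ)·0.5 = 0.74
φ = (2.600 − 0.74/0.5) / 4 = 0.28 in/h.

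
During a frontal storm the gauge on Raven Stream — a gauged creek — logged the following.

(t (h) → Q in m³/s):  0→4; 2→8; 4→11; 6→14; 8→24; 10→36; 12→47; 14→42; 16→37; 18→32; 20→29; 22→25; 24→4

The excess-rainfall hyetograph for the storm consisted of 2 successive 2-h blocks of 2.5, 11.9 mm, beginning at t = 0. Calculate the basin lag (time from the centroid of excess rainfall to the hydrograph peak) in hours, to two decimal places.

t_L ≈ 9.35 h

Centroid of excess rainfall: t_c = Σ P_i·t̄_i / ΣP_i = 2.6528 h (block centres at 1, 3 h).
Hydrograph peak occurs at t = 12 h, so basin lag t_L = 12 − 2.6528 = 9.35 h.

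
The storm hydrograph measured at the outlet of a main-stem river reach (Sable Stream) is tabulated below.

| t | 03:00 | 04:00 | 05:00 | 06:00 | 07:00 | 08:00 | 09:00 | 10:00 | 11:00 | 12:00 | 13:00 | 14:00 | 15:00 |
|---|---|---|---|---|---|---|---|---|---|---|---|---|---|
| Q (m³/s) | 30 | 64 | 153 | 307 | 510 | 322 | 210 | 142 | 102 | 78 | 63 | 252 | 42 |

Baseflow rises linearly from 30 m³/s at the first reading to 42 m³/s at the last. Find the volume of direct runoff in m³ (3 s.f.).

V ≈ 6.51 × 10^6 m³

Direct-runoff ordinates (Q − Q_b): 0.00, 33.00, 121.00, 274.00, 476.00, 287.00, 174.00, 105.00, 64.00, 39.00, 23.00, 211.00, 0.00 m³/s.
ΣQ_DR = 1807 m³/s.
With Δt = 1 h = 3600 s, V = ΣQ_DR · Δt = 1807 × 3600 = 6.51 × 10^6 m³.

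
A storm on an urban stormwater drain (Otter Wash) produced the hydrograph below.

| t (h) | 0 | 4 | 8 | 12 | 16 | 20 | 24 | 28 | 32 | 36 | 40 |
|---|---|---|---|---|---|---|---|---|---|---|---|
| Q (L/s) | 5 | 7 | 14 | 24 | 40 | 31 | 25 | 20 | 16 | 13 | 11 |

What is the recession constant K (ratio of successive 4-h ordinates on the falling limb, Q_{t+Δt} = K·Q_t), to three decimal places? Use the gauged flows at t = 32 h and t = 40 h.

K ≈ 0.829

Using the recession-limb readings at t = 32 h and t = 40 h: Q falls from 16 to 11 L/s over 2 intervals.
K = (Q₂/Q₁)^(1/2) = (11/16)^(1/2) = 0.829.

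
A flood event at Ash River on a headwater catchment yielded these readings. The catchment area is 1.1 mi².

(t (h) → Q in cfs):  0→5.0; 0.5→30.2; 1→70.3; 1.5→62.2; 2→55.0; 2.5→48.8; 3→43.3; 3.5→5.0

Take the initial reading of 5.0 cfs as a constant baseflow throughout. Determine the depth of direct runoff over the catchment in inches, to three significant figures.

Direct runoff: 0.0, 25.2, 65.3, 57.2, 50.0, 43.8, 38.3, 0.0 cfs; ΣQ_DR = 279.8 cfs.
V = ΣQ_DR · Δt = 279.8 × 1800 s = 5.036 × 10^5 ft³.
Over A = 1.1 mi², depth = V / A = 0.197 in.

d ≈ 0.197 in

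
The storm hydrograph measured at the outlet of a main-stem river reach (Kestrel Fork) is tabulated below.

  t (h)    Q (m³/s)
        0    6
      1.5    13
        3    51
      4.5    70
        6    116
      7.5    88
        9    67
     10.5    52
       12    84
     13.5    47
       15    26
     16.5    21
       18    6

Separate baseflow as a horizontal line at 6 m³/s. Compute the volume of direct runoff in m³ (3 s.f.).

V ≈ 3.07 × 10^6 m³

Direct-runoff ordinates (Q − Q_b): 0.0, 7.0, 45.0, 64.0, 110.0, 82.0, 61.0, 46.0, 78.0, 41.0, 20.0, 15.0, 0.0 m³/s.
ΣQ_DR = 569.0 m³/s.
With Δt = 1.5 h = 5400 s, V = ΣQ_DR · Δt = 569.0 × 5400 = 3.07 × 10^6 m³.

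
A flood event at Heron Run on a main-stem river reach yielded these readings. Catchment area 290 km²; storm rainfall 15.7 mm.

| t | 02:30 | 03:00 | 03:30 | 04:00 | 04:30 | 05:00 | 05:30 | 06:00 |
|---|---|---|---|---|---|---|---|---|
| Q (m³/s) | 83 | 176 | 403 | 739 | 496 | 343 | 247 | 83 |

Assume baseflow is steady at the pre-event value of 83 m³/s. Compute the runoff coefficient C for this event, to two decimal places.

C ≈ 0.75

ΣQ_DR = 1906 m³/s; V = ΣQ_DR·Δt = 3.431 × 10^6 m³.
Runoff depth d = V / A = 11.83 mm.
C = d / P = 11.83 / 15.7 = 0.75.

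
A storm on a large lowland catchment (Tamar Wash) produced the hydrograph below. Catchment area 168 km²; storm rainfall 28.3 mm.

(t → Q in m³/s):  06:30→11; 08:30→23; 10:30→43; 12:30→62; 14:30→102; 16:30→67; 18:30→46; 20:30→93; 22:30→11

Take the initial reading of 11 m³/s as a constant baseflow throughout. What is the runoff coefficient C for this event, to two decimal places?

ΣQ_DR = 359.0 m³/s; V = ΣQ_DR·Δt = 2.585 × 10^6 m³.
Runoff depth d = V / A = 15.39 mm.
C = d / P = 15.39 / 28.3 = 0.54.

C ≈ 0.54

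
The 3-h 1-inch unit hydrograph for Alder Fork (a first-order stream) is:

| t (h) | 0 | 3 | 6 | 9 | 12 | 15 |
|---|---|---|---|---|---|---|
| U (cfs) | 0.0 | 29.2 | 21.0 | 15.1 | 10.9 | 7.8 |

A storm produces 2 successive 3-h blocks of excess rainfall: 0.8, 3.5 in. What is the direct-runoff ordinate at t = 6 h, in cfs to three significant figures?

Q ≈ 119 cfs

By discrete convolution, Q_j = Σ (P_i / 1 in) · U_{j−i}.
At t = 6 h (j=2): Q = (0.8/1)·21.0 + (3.5/1)·29.2 = 119 cfs.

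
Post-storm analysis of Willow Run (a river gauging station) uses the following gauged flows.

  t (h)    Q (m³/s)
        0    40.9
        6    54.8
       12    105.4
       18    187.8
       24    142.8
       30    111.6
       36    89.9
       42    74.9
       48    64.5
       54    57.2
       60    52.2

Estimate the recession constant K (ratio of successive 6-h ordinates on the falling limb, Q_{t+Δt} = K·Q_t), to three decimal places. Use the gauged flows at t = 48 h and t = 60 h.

Using the recession-limb readings at t = 48 h and t = 60 h: Q falls from 64.5 to 52.2 m³/s over 2 intervals.
K = (Q₂/Q₁)^(1/2) = (52.2/64.5)^(1/2) = 0.900.

K ≈ 0.900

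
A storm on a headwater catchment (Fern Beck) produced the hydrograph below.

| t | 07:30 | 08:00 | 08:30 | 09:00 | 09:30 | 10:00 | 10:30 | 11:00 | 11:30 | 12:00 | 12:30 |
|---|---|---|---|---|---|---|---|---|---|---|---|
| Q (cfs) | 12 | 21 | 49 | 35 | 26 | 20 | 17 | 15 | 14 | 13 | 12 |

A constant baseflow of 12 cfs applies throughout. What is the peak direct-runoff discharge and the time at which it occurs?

Subtracting baseflow gives direct-runoff ordinates: 0.0, 9.0, 37.0, 23.0, 14.0, 8.0, 5.0, 3.0, 2.0, 1.0, 0.0 cfs.
The maximum is 37.0 cfs, occurring at the reading for t = 08:30.

Q_p = 37.0 cfs at t = 08:30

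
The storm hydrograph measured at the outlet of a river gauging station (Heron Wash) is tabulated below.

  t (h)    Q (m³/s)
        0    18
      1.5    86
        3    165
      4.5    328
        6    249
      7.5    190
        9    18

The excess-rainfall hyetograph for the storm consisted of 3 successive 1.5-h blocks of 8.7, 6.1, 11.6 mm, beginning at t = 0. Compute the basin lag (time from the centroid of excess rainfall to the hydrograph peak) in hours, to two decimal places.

Centroid of excess rainfall: t_c = Σ P_i·t̄_i / ΣP_i = 2.4148 h (block centres at 0.75, 2.25, 3.75 h).
Hydrograph peak occurs at t = 4.5 h, so basin lag t_L = 4.5 − 2.4148 = 2.09 h.

t_L ≈ 2.09 h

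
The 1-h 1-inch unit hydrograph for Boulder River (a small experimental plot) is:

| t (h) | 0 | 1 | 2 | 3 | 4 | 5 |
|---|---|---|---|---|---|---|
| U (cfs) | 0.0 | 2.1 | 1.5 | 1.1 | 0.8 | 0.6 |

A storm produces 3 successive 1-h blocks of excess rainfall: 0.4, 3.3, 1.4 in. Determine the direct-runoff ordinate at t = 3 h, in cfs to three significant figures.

By discrete convolution, Q_j = Σ (P_i / 1 in) · U_{j−i}.
At t = 3 h (j=3): Q = (0.4/1)·1.1 + (3.3/1)·1.5 + (1.4/1)·2.1 = 8.33 cfs.

Q ≈ 8.33 cfs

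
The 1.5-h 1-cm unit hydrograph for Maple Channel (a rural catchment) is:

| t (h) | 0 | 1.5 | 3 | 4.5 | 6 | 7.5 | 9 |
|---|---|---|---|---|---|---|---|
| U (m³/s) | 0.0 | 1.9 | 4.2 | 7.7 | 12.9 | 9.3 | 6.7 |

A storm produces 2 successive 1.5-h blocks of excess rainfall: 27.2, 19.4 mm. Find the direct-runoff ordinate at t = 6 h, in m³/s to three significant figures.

By discrete convolution, Q_j = Σ (P_i / 10 mm) · U_{j−i}.
At t = 6 h (j=4): Q = (27.2/10)·12.9 + (19.4/10)·7.7 = 50.0 m³/s.

Q ≈ 50.0 m³/s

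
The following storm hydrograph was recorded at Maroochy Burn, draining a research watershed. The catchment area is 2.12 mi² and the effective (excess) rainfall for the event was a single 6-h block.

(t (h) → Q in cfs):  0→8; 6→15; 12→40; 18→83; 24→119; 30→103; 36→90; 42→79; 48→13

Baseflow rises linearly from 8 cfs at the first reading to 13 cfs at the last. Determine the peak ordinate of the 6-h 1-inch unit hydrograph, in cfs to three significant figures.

Direct runoff: 0.00, 6.38, 30.75, 73.12, 108.50, 91.88, 78.25, 66.62, 0.00 cfs; ΣQ_DR = 455.5 cfs, peak = 108.50 cfs.
Runoff depth d = ΣQ_DR·Δt / A = 455.5 × 21600 / (2.12 mi²) = 1.998 in.
The 1-inch UH is the DRH scaled by (1 in)/d, so U_p = 108.50 × 1/1.998 = 54.3 cfs.

U_p ≈ 54.3 cfs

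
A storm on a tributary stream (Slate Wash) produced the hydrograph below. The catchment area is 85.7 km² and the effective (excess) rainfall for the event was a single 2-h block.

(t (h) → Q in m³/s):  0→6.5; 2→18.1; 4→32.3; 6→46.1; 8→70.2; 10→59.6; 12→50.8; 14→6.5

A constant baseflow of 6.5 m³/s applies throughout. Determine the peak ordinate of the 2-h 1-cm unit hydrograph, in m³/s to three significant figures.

U_p ≈ 31.8 m³/s

Direct runoff: 0.0, 11.6, 25.8, 39.6, 63.7, 53.1, 44.3, 0.0 m³/s; ΣQ_DR = 238.1 m³/s, peak = 63.7 m³/s.
Runoff depth d = ΣQ_DR·Δt / A = 238.1 × 7200 / (85.7 km²) = 20.00 mm.
The 1-cm UH is the DRH scaled by (10 mm)/d, so U_p = 63.7 × 10/20.00 = 31.8 m³/s.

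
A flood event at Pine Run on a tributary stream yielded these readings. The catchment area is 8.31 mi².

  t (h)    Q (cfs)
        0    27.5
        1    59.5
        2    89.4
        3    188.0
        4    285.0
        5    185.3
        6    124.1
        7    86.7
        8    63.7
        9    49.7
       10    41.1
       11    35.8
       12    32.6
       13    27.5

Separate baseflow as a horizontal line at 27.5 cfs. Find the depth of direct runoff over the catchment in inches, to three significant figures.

Direct runoff: 0.0, 32.0, 61.9, 160.5, 257.5, 157.8, 96.6, 59.2, 36.2, 22.2, 13.6, 8.3, 5.1, 0.0 cfs; ΣQ_DR = 910.9 cfs.
V = ΣQ_DR · Δt = 910.9 × 3600 s = 3.279 × 10^6 ft³.
Over A = 8.31 mi², depth = V / A = 0.170 in.

d ≈ 0.170 in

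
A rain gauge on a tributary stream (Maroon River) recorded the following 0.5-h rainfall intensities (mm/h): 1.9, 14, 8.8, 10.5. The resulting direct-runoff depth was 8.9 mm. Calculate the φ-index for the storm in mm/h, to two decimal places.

Only the 3 blocks with intensity above φ contribute runoff: 14, 8.8, 10.5 mm/h.
Σ(I−φ)·Δt = d  ⇒  (14+8.8+10.5 − 3φ)·0.5 = 8.9
φ = (33.30 − 8.9/0.5) / 3 = 5.17 mm/h.

φ ≈ 5.17 mm/h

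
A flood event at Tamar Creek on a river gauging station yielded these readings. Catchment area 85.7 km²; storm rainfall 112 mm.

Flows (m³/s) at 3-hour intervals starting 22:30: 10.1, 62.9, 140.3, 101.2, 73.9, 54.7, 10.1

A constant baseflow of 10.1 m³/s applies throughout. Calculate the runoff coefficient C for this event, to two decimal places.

ΣQ_DR = 382.5 m³/s; V = ΣQ_DR·Δt = 4.131 × 10^6 m³.
Runoff depth d = V / A = 48.20 mm.
C = d / P = 48.20 / 112 = 0.43.

C ≈ 0.43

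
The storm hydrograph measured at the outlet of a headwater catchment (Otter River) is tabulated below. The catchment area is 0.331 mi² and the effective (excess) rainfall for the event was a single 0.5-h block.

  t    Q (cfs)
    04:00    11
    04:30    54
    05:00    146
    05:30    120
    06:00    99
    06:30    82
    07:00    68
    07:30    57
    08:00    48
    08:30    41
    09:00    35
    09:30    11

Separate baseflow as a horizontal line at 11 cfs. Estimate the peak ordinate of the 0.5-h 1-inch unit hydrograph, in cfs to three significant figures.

U_p ≈ 90.1 cfs

Direct runoff: 0.0, 43.0, 135.0, 109.0, 88.0, 71.0, 57.0, 46.0, 37.0, 30.0, 24.0, 0.0 cfs; ΣQ_DR = 640.0 cfs, peak = 135.0 cfs.
Runoff depth d = ΣQ_DR·Δt / A = 640.0 × 1800 / (0.331 mi²) = 1.498 in.
The 1-inch UH is the DRH scaled by (1 in)/d, so U_p = 135.0 × 1/1.498 = 90.1 cfs.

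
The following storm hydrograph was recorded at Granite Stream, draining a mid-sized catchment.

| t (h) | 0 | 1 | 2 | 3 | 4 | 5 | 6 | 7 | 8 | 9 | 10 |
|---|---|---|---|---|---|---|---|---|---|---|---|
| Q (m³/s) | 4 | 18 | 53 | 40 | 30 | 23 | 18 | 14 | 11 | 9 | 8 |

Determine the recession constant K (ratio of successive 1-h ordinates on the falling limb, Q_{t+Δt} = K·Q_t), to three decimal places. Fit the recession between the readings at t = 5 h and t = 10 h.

Using the recession-limb readings at t = 5 h and t = 10 h: Q falls from 23 to 8 m³/s over 5 intervals.
K = (Q₂/Q₁)^(1/5) = (8/23)^(1/5) = 0.810.

K ≈ 0.810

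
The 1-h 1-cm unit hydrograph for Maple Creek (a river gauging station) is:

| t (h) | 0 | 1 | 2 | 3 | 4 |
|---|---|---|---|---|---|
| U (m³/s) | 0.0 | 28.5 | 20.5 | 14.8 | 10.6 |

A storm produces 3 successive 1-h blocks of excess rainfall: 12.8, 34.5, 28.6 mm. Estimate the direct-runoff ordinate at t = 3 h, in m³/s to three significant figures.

By discrete convolution, Q_j = Σ (P_i / 10 mm) · U_{j−i}.
At t = 3 h (j=3): Q = (12.8/10)·14.8 + (34.5/10)·20.5 + (28.6/10)·28.5 = 171 m³/s.

Q ≈ 171 m³/s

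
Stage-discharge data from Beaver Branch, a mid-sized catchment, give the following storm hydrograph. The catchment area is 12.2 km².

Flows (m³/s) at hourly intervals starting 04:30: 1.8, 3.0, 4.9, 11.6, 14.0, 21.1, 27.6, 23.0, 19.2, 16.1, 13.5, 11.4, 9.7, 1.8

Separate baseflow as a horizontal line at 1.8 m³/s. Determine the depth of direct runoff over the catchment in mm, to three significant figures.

d ≈ 45.3 mm

Direct runoff: 0.0, 1.2, 3.1, 9.8, 12.2, 19.3, 25.8, 21.2, 17.4, 14.3, 11.7, 9.6, 7.9, 0.0 m³/s; ΣQ_DR = 153.5 m³/s.
V = ΣQ_DR · Δt = 153.5 × 3600 s = 5.526 × 10^5 m³.
Over A = 12.2 km², depth = V / A = 45.3 mm.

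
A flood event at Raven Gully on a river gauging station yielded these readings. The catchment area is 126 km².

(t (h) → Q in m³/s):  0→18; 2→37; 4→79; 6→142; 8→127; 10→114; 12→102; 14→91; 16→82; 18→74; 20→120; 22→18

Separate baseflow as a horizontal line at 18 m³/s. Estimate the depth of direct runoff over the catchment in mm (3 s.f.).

d ≈ 45.0 mm

Direct runoff: 0.0, 19.0, 61.0, 124.0, 109.0, 96.0, 84.0, 73.0, 64.0, 56.0, 102.0, 0.0 m³/s; ΣQ_DR = 788.0 m³/s.
V = ΣQ_DR · Δt = 788.0 × 7200 s = 5.674 × 10^6 m³.
Over A = 126 km², depth = V / A = 45.0 mm.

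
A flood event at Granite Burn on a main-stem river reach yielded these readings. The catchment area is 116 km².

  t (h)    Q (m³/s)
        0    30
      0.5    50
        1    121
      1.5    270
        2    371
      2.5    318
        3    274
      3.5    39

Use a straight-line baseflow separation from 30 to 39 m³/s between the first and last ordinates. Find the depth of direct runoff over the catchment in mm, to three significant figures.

Direct runoff: 0.00, 18.71, 88.43, 236.14, 335.86, 281.57, 236.29, 0.00 m³/s; ΣQ_DR = 1197 m³/s.
V = ΣQ_DR · Δt = 1197 × 1800 s = 2.155 × 10^6 m³.
Over A = 116 km², depth = V / A = 18.6 mm.

d ≈ 18.6 mm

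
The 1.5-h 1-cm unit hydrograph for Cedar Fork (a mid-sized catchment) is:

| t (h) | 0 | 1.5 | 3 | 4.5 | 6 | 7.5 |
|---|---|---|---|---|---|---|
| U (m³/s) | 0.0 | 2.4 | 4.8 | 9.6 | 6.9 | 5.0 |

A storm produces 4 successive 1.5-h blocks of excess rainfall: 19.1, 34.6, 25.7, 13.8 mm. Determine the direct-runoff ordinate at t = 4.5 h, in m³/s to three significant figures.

By discrete convolution, Q_j = Σ (P_i / 10 mm) · U_{j−i}.
At t = 4.5 h (j=3): Q = (19.1/10)·9.6 + (34.6/10)·4.8 + (25.7/10)·2.4 + (13.8/10)·0.0 = 41.1 m³/s.

Q ≈ 41.1 m³/s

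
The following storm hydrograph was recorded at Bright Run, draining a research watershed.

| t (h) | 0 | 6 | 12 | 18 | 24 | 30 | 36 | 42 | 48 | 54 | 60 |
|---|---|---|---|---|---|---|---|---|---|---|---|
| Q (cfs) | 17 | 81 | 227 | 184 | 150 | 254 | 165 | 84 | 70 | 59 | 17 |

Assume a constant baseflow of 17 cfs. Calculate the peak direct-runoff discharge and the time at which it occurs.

Q_p = 237.0 cfs at t = 30 h

Subtracting baseflow gives direct-runoff ordinates: 0.0, 64.0, 210.0, 167.0, 133.0, 237.0, 148.0, 67.0, 53.0, 42.0, 0.0 cfs.
The maximum is 237.0 cfs, occurring at the reading for t = 30 h.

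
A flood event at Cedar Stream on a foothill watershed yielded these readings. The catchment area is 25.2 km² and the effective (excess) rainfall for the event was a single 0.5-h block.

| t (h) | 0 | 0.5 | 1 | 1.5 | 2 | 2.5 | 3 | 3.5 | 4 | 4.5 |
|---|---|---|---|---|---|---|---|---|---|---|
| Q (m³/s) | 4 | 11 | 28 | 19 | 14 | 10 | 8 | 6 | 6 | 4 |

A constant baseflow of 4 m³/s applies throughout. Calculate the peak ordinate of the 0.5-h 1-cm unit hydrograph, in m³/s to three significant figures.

U_p ≈ 48.0 m³/s

Direct runoff: 0.0, 7.0, 24.0, 15.0, 10.0, 6.0, 4.0, 2.0, 2.0, 0.0 m³/s; ΣQ_DR = 70.00 m³/s, peak = 24.0 m³/s.
Runoff depth d = ΣQ_DR·Δt / A = 70.00 × 1800 / (25.2 km²) = 5.000 mm.
The 1-cm UH is the DRH scaled by (10 mm)/d, so U_p = 24.0 × 10/5.000 = 48.0 m³/s.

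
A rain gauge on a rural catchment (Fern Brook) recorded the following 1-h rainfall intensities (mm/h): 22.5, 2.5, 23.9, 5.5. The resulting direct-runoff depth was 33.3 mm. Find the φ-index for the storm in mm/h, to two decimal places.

φ ≈ 6.55 mm/h

Only the 2 blocks with intensity above φ contribute runoff: 22.5, 23.9 mm/h.
Σ(I−φ)·Δt = d  ⇒  (22.5+23.9 − 2φ)·1 = 33.3
φ = (46.40 − 33.3/1) / 2 = 6.55 mm/h.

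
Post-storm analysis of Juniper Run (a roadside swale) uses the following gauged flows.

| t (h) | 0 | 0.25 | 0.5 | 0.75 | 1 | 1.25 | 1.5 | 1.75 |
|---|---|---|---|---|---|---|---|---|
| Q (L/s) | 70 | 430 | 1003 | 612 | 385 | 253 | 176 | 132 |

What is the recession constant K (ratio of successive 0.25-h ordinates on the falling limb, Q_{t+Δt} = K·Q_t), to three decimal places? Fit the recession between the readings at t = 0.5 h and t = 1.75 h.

K ≈ 0.667

Using the recession-limb readings at t = 0.5 h and t = 1.75 h: Q falls from 1003 to 132 L/s over 5 intervals.
K = (Q₂/Q₁)^(1/5) = (132/1003)^(1/5) = 0.667.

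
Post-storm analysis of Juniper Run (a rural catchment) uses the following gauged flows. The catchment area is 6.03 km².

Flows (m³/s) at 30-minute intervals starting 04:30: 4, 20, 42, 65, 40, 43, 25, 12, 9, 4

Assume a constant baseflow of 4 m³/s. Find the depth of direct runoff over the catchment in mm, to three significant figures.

Direct runoff: 0.0, 16.0, 38.0, 61.0, 36.0, 39.0, 21.0, 8.0, 5.0, 0.0 m³/s; ΣQ_DR = 224.0 m³/s.
V = ΣQ_DR · Δt = 224.0 × 1800 s = 4.032 × 10^5 m³.
Over A = 6.03 km², depth = V / A = 66.9 mm.

d ≈ 66.9 mm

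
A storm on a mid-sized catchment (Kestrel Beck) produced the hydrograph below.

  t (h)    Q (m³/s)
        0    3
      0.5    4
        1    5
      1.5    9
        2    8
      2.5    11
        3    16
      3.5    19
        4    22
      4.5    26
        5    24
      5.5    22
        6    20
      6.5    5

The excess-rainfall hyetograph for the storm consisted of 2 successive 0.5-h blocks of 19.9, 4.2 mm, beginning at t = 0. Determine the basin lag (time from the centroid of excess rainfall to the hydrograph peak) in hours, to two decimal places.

t_L ≈ 4.16 h

Centroid of excess rainfall: t_c = Σ P_i·t̄_i / ΣP_i = 0.3371 h (block centres at 0.25, 0.75 h).
Hydrograph peak occurs at t = 4.5 h, so basin lag t_L = 4.5 − 0.3371 = 4.16 h.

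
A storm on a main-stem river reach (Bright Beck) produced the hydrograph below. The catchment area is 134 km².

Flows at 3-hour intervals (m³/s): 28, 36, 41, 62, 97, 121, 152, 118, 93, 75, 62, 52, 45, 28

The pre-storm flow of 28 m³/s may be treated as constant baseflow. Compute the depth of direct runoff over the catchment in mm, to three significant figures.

Direct runoff: 0.0, 8.0, 13.0, 34.0, 69.0, 93.0, 124.0, 90.0, 65.0, 47.0, 34.0, 24.0, 17.0, 0.0 m³/s; ΣQ_DR = 618.0 m³/s.
V = ΣQ_DR · Δt = 618.0 × 10800 s = 6.674 × 10^6 m³.
Over A = 134 km², depth = V / A = 49.8 mm.

d ≈ 49.8 mm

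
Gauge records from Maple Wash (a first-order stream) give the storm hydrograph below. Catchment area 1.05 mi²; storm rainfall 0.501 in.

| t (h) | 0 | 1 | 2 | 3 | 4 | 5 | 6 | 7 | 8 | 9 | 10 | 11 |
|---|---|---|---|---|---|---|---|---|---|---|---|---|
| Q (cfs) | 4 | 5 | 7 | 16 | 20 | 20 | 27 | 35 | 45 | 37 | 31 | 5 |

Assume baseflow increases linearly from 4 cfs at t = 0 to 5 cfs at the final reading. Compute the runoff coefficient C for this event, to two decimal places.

C ≈ 0.58

ΣQ_DR = 198.0 cfs; V = ΣQ_DR·Δt = 7.128 × 10^5 ft³.
Runoff depth d = V / A = 0.2922 in.
C = d / P = 0.2922 / 0.501 = 0.58.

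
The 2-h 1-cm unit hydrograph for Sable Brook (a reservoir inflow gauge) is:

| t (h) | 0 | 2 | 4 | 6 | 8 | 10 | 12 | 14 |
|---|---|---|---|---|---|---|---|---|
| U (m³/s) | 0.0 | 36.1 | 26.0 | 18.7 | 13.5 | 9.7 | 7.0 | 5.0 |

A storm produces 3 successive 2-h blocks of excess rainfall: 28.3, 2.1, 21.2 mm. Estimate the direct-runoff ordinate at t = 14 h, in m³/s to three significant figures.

By discrete convolution, Q_j = Σ (P_i / 10 mm) · U_{j−i}.
At t = 14 h (j=7): Q = (28.3/10)·5.0 + (2.1/10)·7.0 + (21.2/10)·9.7 = 36.2 m³/s.

Q ≈ 36.2 m³/s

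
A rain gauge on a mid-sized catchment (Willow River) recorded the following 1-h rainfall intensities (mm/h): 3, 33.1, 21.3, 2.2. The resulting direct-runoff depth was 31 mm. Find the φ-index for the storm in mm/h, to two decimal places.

φ ≈ 11.70 mm/h

Only the 2 blocks with intensity above φ contribute runoff: 33.1, 21.3 mm/h.
Σ(I−φ)·Δt = d  ⇒  (33.1+21.3 − 2φ)·1 = 31
φ = (54.40 − 31/1) / 2 = 11.70 mm/h.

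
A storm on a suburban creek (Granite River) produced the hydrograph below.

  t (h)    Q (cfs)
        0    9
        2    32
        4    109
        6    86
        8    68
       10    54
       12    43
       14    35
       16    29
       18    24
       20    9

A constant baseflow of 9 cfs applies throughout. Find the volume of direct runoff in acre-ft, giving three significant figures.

V ≈ 66.0 acre-ft

Direct-runoff ordinates (Q − Q_b): 0.0, 23.0, 100.0, 77.0, 59.0, 45.0, 34.0, 26.0, 20.0, 15.0, 0.0 cfs.
ΣQ_DR = 399.0 cfs.
With Δt = 2 h = 7200 s, V = ΣQ_DR · Δt = 399.0 × 7200 = 2.87 × 10^6 ft³ = 66.0 acre-ft.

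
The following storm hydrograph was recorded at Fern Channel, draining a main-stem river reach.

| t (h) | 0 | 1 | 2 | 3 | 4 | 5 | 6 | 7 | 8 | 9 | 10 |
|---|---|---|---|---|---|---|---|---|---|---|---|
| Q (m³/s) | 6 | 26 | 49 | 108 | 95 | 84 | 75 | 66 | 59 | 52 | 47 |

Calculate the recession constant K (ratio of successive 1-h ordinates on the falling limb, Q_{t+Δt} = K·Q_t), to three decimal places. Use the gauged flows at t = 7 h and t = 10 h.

K ≈ 0.893

Using the recession-limb readings at t = 7 h and t = 10 h: Q falls from 66 to 47 m³/s over 3 intervals.
K = (Q₂/Q₁)^(1/3) = (47/66)^(1/3) = 0.893.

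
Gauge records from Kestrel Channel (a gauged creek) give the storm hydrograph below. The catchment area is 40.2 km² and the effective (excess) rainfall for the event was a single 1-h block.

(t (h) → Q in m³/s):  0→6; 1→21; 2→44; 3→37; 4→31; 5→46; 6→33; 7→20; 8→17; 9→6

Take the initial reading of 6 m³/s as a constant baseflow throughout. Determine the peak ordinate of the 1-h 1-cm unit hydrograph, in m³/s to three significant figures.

U_p ≈ 22.2 m³/s

Direct runoff: 0.0, 15.0, 38.0, 31.0, 25.0, 40.0, 27.0, 14.0, 11.0, 0.0 m³/s; ΣQ_DR = 201.0 m³/s, peak = 40.0 m³/s.
Runoff depth d = ΣQ_DR·Δt / A = 201.0 × 3600 / (40.2 km²) = 18.00 mm.
The 1-cm UH is the DRH scaled by (10 mm)/d, so U_p = 40.0 × 10/18.00 = 22.2 m³/s.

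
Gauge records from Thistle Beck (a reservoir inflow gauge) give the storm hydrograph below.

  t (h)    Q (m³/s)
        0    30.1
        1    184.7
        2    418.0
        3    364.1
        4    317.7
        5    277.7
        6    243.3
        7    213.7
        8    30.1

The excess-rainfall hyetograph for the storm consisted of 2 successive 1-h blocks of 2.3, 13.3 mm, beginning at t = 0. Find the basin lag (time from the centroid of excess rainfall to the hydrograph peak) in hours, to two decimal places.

Centroid of excess rainfall: t_c = Σ P_i·t̄_i / ΣP_i = 1.3526 h (block centres at 0.5, 1.5 h).
Hydrograph peak occurs at t = 2 h, so basin lag t_L = 2 − 1.3526 = 0.65 h.

t_L ≈ 0.65 h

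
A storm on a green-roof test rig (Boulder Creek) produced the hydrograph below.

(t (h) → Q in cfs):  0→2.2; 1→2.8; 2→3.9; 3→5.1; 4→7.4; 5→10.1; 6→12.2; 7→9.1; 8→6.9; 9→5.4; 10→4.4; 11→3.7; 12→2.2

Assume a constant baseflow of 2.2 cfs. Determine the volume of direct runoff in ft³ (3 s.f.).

Direct-runoff ordinates (Q − Q_b): 0.0, 0.6, 1.7, 2.9, 5.2, 7.9, 10.0, 6.9, 4.7, 3.2, 2.2, 1.5, 0.0 cfs.
ΣQ_DR = 46.80 cfs.
With Δt = 1 h = 3600 s, V = ΣQ_DR · Δt = 46.80 × 3600 = 1.68 × 10^5 ft³.

V ≈ 1.68 × 10^5 ft³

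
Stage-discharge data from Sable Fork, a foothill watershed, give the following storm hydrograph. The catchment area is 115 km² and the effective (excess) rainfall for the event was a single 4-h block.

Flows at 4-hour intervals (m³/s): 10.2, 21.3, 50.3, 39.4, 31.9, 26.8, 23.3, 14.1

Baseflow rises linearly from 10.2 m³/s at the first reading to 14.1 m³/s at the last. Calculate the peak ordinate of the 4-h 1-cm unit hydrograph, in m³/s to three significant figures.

Direct runoff: 0.00, 10.54, 38.99, 27.53, 19.47, 13.81, 9.76, 0.00 m³/s; ΣQ_DR = 120.1 m³/s, peak = 38.99 m³/s.
Runoff depth d = ΣQ_DR·Δt / A = 120.1 × 14400 / (115 km²) = 15.04 mm.
The 1-cm UH is the DRH scaled by (10 mm)/d, so U_p = 38.99 × 10/15.04 = 25.9 m³/s.

U_p ≈ 25.9 m³/s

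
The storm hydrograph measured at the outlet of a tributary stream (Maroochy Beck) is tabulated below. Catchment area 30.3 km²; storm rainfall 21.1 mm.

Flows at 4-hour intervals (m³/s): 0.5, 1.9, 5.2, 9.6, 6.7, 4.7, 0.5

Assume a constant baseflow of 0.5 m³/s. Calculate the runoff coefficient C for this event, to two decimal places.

C ≈ 0.58

ΣQ_DR = 25.60 m³/s; V = ΣQ_DR·Δt = 3.686 × 10^5 m³.
Runoff depth d = V / A = 12.17 mm.
C = d / P = 12.17 / 21.1 = 0.58.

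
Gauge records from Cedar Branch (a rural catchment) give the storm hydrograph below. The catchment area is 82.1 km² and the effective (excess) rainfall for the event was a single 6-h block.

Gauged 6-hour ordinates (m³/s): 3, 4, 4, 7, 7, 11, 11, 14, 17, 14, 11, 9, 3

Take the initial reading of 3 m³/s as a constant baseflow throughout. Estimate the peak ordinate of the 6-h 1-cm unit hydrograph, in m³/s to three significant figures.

U_p ≈ 7.00 m³/s

Direct runoff: 0.0, 1.0, 1.0, 4.0, 4.0, 8.0, 8.0, 11.0, 14.0, 11.0, 8.0, 6.0, 0.0 m³/s; ΣQ_DR = 76.00 m³/s, peak = 14.0 m³/s.
Runoff depth d = ΣQ_DR·Δt / A = 76.00 × 21600 / (82.1 km²) = 20.00 mm.
The 1-cm UH is the DRH scaled by (10 mm)/d, so U_p = 14.0 × 10/20.00 = 7.00 m³/s.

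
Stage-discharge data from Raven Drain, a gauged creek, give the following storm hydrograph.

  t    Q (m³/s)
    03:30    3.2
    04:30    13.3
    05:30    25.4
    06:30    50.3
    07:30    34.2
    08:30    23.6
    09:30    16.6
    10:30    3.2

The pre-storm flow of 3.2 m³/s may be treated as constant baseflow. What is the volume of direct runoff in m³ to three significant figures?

V ≈ 5.19 × 10^5 m³

Direct-runoff ordinates (Q − Q_b): 0.0, 10.1, 22.2, 47.1, 31.0, 20.4, 13.4, 0.0 m³/s.
ΣQ_DR = 144.2 m³/s.
With Δt = 1 h = 3600 s, V = ΣQ_DR · Δt = 144.2 × 3600 = 5.19 × 10^5 m³.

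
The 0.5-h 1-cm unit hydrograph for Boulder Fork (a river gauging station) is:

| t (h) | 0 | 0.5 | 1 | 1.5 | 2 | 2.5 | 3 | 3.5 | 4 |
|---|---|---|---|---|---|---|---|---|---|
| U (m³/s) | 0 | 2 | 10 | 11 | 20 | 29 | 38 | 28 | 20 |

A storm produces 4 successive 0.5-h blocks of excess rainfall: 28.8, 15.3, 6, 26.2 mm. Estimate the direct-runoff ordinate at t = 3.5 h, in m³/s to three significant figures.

Q ≈ 209 m³/s

By discrete convolution, Q_j = Σ (P_i / 10 mm) · U_{j−i}.
At t = 3.5 h (j=7): Q = (28.8/10)·28 + (15.3/10)·38 + (6/10)·29 + (26.2/10)·20 = 209 m³/s.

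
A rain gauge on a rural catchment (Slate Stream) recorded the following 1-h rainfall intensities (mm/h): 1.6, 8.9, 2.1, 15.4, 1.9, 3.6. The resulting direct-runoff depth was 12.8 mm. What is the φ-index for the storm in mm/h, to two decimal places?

φ ≈ 5.75 mm/h

Only the 2 blocks with intensity above φ contribute runoff: 8.9, 15.4 mm/h.
Σ(I−φ)·Δt = d  ⇒  (8.9+15.4 − 2φ)·1 = 12.8
φ = (24.30 − 12.8/1) / 2 = 5.75 mm/h.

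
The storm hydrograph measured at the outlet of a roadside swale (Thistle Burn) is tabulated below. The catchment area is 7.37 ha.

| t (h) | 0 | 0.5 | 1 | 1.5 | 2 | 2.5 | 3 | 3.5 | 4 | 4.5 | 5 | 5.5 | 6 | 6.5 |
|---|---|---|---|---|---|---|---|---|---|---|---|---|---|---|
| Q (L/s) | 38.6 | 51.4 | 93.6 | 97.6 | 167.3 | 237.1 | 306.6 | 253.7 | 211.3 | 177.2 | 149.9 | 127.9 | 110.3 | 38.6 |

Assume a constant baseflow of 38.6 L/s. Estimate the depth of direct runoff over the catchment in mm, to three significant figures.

d ≈ 37.1 mm

Direct runoff: 0.0, 12.8, 55.0, 59.0, 128.7, 198.5, 268.0, 215.1, 172.7, 138.6, 111.3, 89.3, 71.7, 0.0 L/s; ΣQ_DR = 1521 L/s.
V = ΣQ_DR · Δt = 1521 × 1800 s = 2.737 × 10^6 L.
Over A = 7.37 ha, depth = V / A = 37.1 mm.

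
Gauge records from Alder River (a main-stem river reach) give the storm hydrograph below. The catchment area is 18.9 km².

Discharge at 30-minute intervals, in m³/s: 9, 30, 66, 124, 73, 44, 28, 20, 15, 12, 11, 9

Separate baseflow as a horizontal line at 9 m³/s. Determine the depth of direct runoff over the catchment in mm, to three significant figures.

d ≈ 31.7 mm

Direct runoff: 0.0, 21.0, 57.0, 115.0, 64.0, 35.0, 19.0, 11.0, 6.0, 3.0, 2.0, 0.0 m³/s; ΣQ_DR = 333.0 m³/s.
V = ΣQ_DR · Δt = 333.0 × 1800 s = 5.994 × 10^5 m³.
Over A = 18.9 km², depth = V / A = 31.7 mm.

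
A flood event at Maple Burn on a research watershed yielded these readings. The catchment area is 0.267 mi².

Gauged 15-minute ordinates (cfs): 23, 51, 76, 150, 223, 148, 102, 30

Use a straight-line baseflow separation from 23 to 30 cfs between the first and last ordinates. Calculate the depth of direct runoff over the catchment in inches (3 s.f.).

Direct runoff: 0.00, 27.00, 51.00, 124.00, 196.00, 120.00, 73.00, 0.00 cfs; ΣQ_DR = 591.0 cfs.
V = ΣQ_DR · Δt = 591.0 × 900 s = 5.319 × 10^5 ft³.
Over A = 0.267 mi², depth = V / A = 0.857 in.

d ≈ 0.857 in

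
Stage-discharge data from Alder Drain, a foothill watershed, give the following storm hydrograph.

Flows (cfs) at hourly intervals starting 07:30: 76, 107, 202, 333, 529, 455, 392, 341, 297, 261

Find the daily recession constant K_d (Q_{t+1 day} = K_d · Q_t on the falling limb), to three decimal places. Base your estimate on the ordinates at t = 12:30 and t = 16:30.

Between t = 12:30 and t = 16:30 the flow falls from 455 to 261 cfs over 4×1 h = 4 h.
Per-interval ratio K = (261/455)^(1/4) = 0.8703; K_d = K^(24/1) = 0.036.

K_d ≈ 0.036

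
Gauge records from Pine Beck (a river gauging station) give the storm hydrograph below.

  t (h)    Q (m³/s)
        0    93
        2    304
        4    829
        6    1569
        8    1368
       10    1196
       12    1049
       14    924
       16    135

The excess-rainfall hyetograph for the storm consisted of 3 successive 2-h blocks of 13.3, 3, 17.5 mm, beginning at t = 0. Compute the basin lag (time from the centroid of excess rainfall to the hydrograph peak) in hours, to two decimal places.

Centroid of excess rainfall: t_c = Σ P_i·t̄_i / ΣP_i = 3.2485 h (block centres at 1, 3, 5 h).
Hydrograph peak occurs at t = 6 h, so basin lag t_L = 6 − 3.2485 = 2.75 h.

t_L ≈ 2.75 h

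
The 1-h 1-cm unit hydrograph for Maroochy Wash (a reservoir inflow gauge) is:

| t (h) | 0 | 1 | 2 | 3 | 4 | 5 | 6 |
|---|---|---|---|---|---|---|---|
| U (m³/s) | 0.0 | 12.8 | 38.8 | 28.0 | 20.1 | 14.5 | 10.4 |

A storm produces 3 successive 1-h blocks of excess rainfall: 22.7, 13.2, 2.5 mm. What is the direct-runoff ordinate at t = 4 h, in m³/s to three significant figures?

By discrete convolution, Q_j = Σ (P_i / 10 mm) · U_{j−i}.
At t = 4 h (j=4): Q = (22.7/10)·20.1 + (13.2/10)·28.0 + (2.5/10)·38.8 = 92.3 m³/s.

Q ≈ 92.3 m³/s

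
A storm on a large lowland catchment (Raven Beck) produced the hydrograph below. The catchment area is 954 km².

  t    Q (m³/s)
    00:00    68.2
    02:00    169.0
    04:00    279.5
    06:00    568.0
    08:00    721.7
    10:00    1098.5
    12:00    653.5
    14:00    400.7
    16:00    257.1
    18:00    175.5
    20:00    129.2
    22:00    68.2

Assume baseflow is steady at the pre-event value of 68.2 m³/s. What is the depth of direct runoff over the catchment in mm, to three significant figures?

d ≈ 28.5 mm

Direct runoff: 0.0, 100.8, 211.3, 499.8, 653.5, 1030.3, 585.3, 332.5, 188.9, 107.3, 61.0, 0.0 m³/s; ΣQ_DR = 3771 m³/s.
V = ΣQ_DR · Δt = 3771 × 7200 s = 2.715 × 10^7 m³.
Over A = 954 km², depth = V / A = 28.5 mm.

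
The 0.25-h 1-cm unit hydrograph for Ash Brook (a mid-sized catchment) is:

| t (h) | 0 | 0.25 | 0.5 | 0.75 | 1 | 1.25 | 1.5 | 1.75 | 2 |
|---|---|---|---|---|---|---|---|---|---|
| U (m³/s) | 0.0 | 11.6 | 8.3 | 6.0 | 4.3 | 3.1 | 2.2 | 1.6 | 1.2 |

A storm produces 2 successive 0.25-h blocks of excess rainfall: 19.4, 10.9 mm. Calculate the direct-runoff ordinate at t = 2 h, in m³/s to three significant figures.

Q ≈ 4.07 m³/s

By discrete convolution, Q_j = Σ (P_i / 10 mm) · U_{j−i}.
At t = 2 h (j=8): Q = (19.4/10)·1.2 + (10.9/10)·1.6 = 4.07 m³/s.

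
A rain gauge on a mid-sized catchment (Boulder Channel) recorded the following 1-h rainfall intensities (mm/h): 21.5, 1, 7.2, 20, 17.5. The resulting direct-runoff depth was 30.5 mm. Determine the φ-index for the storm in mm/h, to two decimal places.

φ ≈ 9.50 mm/h

Only the 3 blocks with intensity above φ contribute runoff: 21.5, 20, 17.5 mm/h.
Σ(I−φ)·Δt = d  ⇒  (21.5+20+17.5 − 3φ)·1 = 30.5
φ = (59.00 − 30.5/1) / 3 = 9.50 mm/h.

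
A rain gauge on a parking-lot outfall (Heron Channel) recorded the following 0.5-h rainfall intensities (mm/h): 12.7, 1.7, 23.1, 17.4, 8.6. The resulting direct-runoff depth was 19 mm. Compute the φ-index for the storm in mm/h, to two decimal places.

Only the 4 blocks with intensity above φ contribute runoff: 12.7, 23.1, 17.4, 8.6 mm/h.
Σ(I−φ)·Δt = d  ⇒  (12.7+23.1+17.4+8.6 − 4φ)·0.5 = 19
φ = (61.80 − 19/0.5) / 4 = 5.95 mm/h.

φ ≈ 5.95 mm/h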